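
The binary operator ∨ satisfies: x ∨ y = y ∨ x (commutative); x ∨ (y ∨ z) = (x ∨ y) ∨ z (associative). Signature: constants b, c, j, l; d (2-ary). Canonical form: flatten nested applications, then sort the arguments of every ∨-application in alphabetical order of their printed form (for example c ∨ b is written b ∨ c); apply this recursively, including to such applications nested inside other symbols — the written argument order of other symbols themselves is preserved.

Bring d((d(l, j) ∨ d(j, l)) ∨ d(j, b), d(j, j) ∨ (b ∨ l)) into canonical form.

Work inside:  (d(l, j) ∨ d(j, l)) ∨ d(j, b)
Flatten:  d(l, j) ∨ d(j, l) ∨ d(j, b)
Sort arguments:  d(j, b) ∨ d(j, l) ∨ d(l, j)
Put back:  d(d(j, b) ∨ d(j, l) ∨ d(l, j), b ∨ d(j, j) ∨ l)

Answer: d(d(j, b) ∨ d(j, l) ∨ d(l, j), b ∨ d(j, j) ∨ l)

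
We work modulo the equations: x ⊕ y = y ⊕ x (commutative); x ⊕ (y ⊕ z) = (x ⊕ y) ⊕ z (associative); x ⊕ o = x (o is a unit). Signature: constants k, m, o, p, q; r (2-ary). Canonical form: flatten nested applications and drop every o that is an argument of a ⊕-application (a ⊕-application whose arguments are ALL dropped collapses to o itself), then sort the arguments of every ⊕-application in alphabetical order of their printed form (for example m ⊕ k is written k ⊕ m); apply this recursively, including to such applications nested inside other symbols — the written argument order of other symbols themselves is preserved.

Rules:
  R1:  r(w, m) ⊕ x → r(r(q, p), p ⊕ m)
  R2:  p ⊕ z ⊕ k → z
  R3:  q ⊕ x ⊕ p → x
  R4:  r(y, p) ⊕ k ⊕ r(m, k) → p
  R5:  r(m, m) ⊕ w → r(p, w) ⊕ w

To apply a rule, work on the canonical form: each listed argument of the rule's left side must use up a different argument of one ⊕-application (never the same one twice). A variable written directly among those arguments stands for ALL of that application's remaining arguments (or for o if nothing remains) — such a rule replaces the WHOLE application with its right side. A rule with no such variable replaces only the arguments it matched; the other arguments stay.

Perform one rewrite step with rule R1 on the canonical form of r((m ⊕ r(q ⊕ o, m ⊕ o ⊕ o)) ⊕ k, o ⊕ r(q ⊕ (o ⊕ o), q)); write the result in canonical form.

Answer: r(r(r(q, p), m ⊕ p), r(q, q))

Derivation:
Canonical form:  r(k ⊕ m ⊕ r(q, m), r(q, q))
Apply R1:  consuming r(q, m);  w := q, x := k ⊕ m
The extension variable absorbs all remaining arguments, so the whole application is rewritten.
Result:  r(r(r(q, p), m ⊕ p), r(q, q))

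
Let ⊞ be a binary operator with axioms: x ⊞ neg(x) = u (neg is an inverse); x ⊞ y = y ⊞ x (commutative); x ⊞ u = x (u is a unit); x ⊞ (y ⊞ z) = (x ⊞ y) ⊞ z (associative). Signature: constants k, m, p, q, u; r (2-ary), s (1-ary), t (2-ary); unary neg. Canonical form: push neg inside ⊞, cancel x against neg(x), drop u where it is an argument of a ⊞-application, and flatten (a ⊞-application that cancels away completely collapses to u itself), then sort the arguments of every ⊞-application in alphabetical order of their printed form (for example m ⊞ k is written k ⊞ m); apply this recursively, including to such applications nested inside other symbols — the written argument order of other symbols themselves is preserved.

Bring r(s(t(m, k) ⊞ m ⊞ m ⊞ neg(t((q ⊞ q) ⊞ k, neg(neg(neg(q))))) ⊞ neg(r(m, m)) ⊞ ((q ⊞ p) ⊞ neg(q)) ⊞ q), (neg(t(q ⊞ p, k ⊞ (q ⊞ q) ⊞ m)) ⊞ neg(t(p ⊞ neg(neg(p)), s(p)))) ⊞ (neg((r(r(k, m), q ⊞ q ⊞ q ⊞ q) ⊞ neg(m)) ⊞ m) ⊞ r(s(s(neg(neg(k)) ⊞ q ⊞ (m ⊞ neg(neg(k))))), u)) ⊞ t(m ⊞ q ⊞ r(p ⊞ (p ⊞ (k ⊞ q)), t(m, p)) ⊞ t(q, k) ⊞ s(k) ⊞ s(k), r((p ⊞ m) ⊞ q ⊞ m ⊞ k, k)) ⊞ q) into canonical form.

Descend into:  (neg(t(q ⊞ p, k ⊞ (q ⊞ q) ⊞ m)) ⊞ neg(t(p ⊞ neg(neg(p)), s(p)))) ⊞ (neg((r(r(k, m), q ⊞ q ⊞ q ⊞ q) ⊞ neg(m)) ⊞ m) ⊞ r(s(s(neg(neg(k)) ⊞ q ⊞ (m ⊞ neg(neg(k))))), u)) ⊞ t(m ⊞ q ⊞ r(p ⊞ (p ⊞ (k ⊞ q)), t(m, p)) ⊞ t(q, k) ⊞ s(k) ⊞ s(k), r((p ⊞ m) ⊞ q ⊞ m ⊞ k, k)) ⊞ q
Push neg inside:  distribute neg over ⊞ and collapse double neg
Cancel inverse pairs:  m cancels
Combine occurrences:  neg(t(p ⊞ q, k ⊞ m ⊞ q ⊞ q)) ⊞ neg(t(p ⊞ p, s(p))) ⊞ neg(r(r(k, m), q ⊞ q ⊞ q ⊞ q)) ⊞ r(s(s(k ⊞ k ⊞ m ⊞ q)), u) ⊞ t(m ⊞ q ⊞ r(k ⊞ p ⊞ p ⊞ q, t(m, p)) ⊞ s(k) ⊞ s(k) ⊞ t(q, k), r(k ⊞ m ⊞ m ⊞ p ⊞ q, k)) ⊞ q
Sort arguments:  neg(r(r(k, m), q ⊞ q ⊞ q ⊞ q)) ⊞ neg(t(p ⊞ p, s(p))) ⊞ neg(t(p ⊞ q, k ⊞ m ⊞ q ⊞ q)) ⊞ q ⊞ r(s(s(k ⊞ k ⊞ m ⊞ q)), u) ⊞ t(m ⊞ q ⊞ r(k ⊞ p ⊞ p ⊞ q, t(m, p)) ⊞ s(k) ⊞ s(k) ⊞ t(q, k), r(k ⊞ m ⊞ m ⊞ p ⊞ q, k))
Rebuild:  r(s(m ⊞ m ⊞ neg(r(m, m)) ⊞ neg(t(k ⊞ q ⊞ q, neg(q))) ⊞ p ⊞ q ⊞ t(m, k)), neg(r(r(k, m), q ⊞ q ⊞ q ⊞ q)) ⊞ neg(t(p ⊞ p, s(p))) ⊞ neg(t(p ⊞ q, k ⊞ m ⊞ q ⊞ q)) ⊞ q ⊞ r(s(s(k ⊞ k ⊞ m ⊞ q)), u) ⊞ t(m ⊞ q ⊞ r(k ⊞ p ⊞ p ⊞ q, t(m, p)) ⊞ s(k) ⊞ s(k) ⊞ t(q, k), r(k ⊞ m ⊞ m ⊞ p ⊞ q, k)))

Answer: r(s(m ⊞ m ⊞ neg(r(m, m)) ⊞ neg(t(k ⊞ q ⊞ q, neg(q))) ⊞ p ⊞ q ⊞ t(m, k)), neg(r(r(k, m), q ⊞ q ⊞ q ⊞ q)) ⊞ neg(t(p ⊞ p, s(p))) ⊞ neg(t(p ⊞ q, k ⊞ m ⊞ q ⊞ q)) ⊞ q ⊞ r(s(s(k ⊞ k ⊞ m ⊞ q)), u) ⊞ t(m ⊞ q ⊞ r(k ⊞ p ⊞ p ⊞ q, t(m, p)) ⊞ s(k) ⊞ s(k) ⊞ t(q, k), r(k ⊞ m ⊞ m ⊞ p ⊞ q, k)))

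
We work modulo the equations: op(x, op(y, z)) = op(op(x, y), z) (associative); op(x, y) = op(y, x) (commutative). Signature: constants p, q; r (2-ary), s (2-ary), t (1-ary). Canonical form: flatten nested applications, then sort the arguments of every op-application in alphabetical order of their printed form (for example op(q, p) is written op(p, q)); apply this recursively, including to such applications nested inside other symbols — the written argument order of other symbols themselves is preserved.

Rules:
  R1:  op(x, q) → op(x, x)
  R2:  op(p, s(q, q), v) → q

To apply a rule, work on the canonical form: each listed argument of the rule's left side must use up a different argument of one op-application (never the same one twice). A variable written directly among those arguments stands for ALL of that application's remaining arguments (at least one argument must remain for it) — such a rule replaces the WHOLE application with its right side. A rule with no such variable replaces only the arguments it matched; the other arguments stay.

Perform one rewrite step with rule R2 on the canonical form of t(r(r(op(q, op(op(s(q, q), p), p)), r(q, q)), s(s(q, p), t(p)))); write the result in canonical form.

Answer: t(r(r(q, r(q, q)), s(s(q, p), t(p))))

Derivation:
Canonical form:  t(r(r(op(p, p, q, s(q, q)), r(q, q)), s(s(q, p), t(p))))
R2 matches:  uses p, s(q, q);  v := op(p, q)
The variable takes the whole remainder — replace the entire application.
Giving:  t(r(r(q, r(q, q)), s(s(q, p), t(p))))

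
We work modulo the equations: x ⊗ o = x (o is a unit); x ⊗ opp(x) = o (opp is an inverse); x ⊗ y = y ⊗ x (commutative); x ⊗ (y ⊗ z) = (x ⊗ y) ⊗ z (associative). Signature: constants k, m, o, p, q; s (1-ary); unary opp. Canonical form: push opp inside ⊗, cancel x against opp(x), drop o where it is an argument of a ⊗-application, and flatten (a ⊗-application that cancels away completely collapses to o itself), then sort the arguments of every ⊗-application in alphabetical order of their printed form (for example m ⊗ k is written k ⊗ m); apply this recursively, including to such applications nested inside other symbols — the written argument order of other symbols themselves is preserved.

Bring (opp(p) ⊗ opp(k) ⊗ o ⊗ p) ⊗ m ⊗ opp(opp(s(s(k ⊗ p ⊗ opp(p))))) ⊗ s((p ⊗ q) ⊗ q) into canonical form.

Push opp inside:  distribute opp over ⊗ and collapse double opp
Cancel:  p cancels
Combine occurrences:  opp(k) ⊗ m ⊗ s(s(k)) ⊗ s(p ⊗ q ⊗ q)
Sort arguments:  m ⊗ opp(k) ⊗ s(p ⊗ q ⊗ q) ⊗ s(s(k))

Answer: m ⊗ opp(k) ⊗ s(p ⊗ q ⊗ q) ⊗ s(s(k))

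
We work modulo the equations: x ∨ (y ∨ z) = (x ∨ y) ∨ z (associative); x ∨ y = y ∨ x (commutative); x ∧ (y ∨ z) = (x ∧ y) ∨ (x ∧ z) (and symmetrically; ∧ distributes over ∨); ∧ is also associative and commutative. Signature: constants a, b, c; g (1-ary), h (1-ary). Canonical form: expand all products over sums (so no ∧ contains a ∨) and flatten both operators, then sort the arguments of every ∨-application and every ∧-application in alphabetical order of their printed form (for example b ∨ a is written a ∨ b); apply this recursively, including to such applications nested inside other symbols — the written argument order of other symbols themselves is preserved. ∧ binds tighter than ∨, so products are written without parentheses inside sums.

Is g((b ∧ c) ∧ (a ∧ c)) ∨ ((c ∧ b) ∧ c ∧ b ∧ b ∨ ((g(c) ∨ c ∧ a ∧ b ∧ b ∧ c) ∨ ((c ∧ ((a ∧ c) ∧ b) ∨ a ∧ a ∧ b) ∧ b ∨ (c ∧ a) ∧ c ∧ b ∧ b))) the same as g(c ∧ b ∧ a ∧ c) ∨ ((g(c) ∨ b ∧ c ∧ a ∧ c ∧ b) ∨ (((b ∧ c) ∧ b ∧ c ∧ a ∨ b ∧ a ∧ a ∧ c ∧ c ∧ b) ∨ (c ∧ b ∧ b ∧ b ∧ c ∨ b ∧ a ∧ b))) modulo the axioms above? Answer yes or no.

Left:  g((b ∧ c) ∧ (a ∧ c)) ∨ ((c ∧ b) ∧ c ∧ b ∧ b ∨ ((g(c) ∨ c ∧ a ∧ b ∧ b ∧ c) ∨ ((c ∧ ((a ∧ c) ∧ b) ∨ a ∧ a ∧ b) ∧ b ∨ (c ∧ a) ∧ c ∧ b ∧ b)))
  Expand:  g(a ∧ b ∧ c ∧ c) ∨ b ∧ b ∧ b ∧ c ∧ c ∨ g(c) ∨ a ∧ b ∧ b ∧ c ∧ c ∨ a ∧ b ∧ b ∧ c ∧ c ∨ a ∧ a ∧ b ∧ b ∨ a ∧ b ∧ b ∧ c ∧ c
  Order the arguments:  a ∧ a ∧ b ∧ b ∨ a ∧ b ∧ b ∧ c ∧ c ∨ a ∧ b ∧ b ∧ c ∧ c ∨ a ∧ b ∧ b ∧ c ∧ c ∨ b ∧ b ∧ b ∧ c ∧ c ∨ g(a ∧ b ∧ c ∧ c) ∨ g(c)
Right:  g(c ∧ b ∧ a ∧ c) ∨ ((g(c) ∨ b ∧ c ∧ a ∧ c ∧ b) ∨ (((b ∧ c) ∧ b ∧ c ∧ a ∨ b ∧ a ∧ a ∧ c ∧ c ∧ b) ∨ (c ∧ b ∧ b ∧ b ∧ c ∨ b ∧ a ∧ b)))
  Merge nested applications:  g(a ∧ b ∧ c ∧ c) ∨ g(c) ∨ a ∧ b ∧ b ∧ c ∧ c ∨ a ∧ b ∧ b ∧ c ∧ c ∨ a ∧ a ∧ b ∧ b ∧ c ∧ c ∨ b ∧ b ∧ b ∧ c ∧ c ∨ a ∧ b ∧ b
  Sort arguments:  a ∧ a ∧ b ∧ b ∧ c ∧ c ∨ a ∧ b ∧ b ∨ a ∧ b ∧ b ∧ c ∧ c ∨ a ∧ b ∧ b ∧ c ∧ c ∨ b ∧ b ∧ b ∧ c ∧ c ∨ g(a ∧ b ∧ c ∧ c) ∨ g(c)

Answer: no — a ∧ a ∧ b ∧ b ∨ a ∧ b ∧ b ∧ c ∧ c ∨ a ∧ b ∧ b ∧ c ∧ c ∨ a ∧ b ∧ b ∧ c ∧ c ∨ b ∧ b ∧ b ∧ c ∧ c ∨ g(a ∧ b ∧ c ∧ c) ∨ g(c) vs a ∧ a ∧ b ∧ b ∧ c ∧ c ∨ a ∧ b ∧ b ∨ a ∧ b ∧ b ∧ c ∧ c ∨ a ∧ b ∧ b ∧ c ∧ c ∨ b ∧ b ∧ b ∧ c ∧ c ∨ g(a ∧ b ∧ c ∧ c) ∨ g(c)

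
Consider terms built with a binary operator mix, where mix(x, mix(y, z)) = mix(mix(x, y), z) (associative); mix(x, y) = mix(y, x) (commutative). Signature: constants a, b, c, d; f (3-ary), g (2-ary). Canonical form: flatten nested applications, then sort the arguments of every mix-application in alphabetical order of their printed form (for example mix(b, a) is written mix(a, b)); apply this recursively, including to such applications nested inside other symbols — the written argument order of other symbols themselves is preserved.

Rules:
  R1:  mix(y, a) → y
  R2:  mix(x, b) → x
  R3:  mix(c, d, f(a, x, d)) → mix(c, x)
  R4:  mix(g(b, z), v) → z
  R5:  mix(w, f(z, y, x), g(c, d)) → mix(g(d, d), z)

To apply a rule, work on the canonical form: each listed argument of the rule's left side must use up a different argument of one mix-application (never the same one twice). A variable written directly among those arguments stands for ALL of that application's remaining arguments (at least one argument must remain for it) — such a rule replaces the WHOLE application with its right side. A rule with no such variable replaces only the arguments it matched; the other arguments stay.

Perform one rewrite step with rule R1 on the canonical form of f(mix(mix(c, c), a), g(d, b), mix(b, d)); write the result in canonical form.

Canonical form:  f(mix(a, c, c), g(d, b), mix(b, d))
Apply R1:  consuming a;  y := mix(c, c)
The extension variable absorbs all remaining arguments, so the whole application is rewritten.
Giving:  f(mix(c, c), g(d, b), mix(b, d))

Answer: f(mix(c, c), g(d, b), mix(b, d))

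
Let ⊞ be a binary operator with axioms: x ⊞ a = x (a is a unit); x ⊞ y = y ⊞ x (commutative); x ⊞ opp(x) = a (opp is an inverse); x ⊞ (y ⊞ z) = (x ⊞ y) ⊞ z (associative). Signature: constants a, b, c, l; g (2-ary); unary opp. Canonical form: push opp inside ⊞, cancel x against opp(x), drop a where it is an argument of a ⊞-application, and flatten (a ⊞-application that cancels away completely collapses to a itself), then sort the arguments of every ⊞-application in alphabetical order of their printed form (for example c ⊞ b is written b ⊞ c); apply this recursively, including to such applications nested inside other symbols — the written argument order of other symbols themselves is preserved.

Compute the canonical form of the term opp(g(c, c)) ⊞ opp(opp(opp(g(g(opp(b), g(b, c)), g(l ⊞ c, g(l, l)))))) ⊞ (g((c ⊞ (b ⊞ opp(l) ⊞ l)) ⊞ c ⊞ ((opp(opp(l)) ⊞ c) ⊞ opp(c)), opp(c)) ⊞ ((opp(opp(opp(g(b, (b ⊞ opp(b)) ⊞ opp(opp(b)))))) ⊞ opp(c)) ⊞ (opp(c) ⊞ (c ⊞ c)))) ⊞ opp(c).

Answer: g(b ⊞ c ⊞ c ⊞ l, opp(c)) ⊞ opp(c) ⊞ opp(g(b, b)) ⊞ opp(g(c, c)) ⊞ opp(g(g(opp(b), g(b, c)), g(c ⊞ l, g(l, l))))

Derivation:
Push opp inside:  distribute opp over ⊞ and collapse double opp
Combine occurrences:  opp(g(c, c)) ⊞ opp(g(g(opp(b), g(b, c)), g(c ⊞ l, g(l, l)))) ⊞ g(b ⊞ c ⊞ c ⊞ l, opp(c)) ⊞ opp(g(b, b)) ⊞ opp(c)
Order the arguments:  g(b ⊞ c ⊞ c ⊞ l, opp(c)) ⊞ opp(c) ⊞ opp(g(b, b)) ⊞ opp(g(c, c)) ⊞ opp(g(g(opp(b), g(b, c)), g(c ⊞ l, g(l, l))))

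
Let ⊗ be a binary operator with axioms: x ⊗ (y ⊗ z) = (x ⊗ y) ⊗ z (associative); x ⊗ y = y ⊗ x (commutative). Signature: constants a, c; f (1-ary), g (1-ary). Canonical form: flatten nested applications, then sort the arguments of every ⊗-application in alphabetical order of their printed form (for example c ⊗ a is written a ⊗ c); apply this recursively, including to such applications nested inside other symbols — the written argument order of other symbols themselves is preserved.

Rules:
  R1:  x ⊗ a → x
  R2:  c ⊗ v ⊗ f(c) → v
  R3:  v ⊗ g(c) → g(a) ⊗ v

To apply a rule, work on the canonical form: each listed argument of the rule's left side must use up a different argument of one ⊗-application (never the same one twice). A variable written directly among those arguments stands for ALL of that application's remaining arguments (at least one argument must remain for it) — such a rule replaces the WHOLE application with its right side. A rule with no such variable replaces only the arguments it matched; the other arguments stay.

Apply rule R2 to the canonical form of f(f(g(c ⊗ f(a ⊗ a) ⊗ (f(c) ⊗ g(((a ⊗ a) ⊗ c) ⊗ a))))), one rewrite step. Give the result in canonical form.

Answer: f(f(g(f(a ⊗ a) ⊗ g(a ⊗ a ⊗ a ⊗ c))))

Derivation:
Canonical form:  f(f(g(c ⊗ f(a ⊗ a) ⊗ f(c) ⊗ g(a ⊗ a ⊗ a ⊗ c))))
Match R2:  consume c, f(c);  v := f(a ⊗ a) ⊗ g(a ⊗ a ⊗ a ⊗ c)
The extension variable absorbs all remaining arguments, so the whole application is rewritten.
Giving:  f(f(g(f(a ⊗ a) ⊗ g(a ⊗ a ⊗ a ⊗ c))))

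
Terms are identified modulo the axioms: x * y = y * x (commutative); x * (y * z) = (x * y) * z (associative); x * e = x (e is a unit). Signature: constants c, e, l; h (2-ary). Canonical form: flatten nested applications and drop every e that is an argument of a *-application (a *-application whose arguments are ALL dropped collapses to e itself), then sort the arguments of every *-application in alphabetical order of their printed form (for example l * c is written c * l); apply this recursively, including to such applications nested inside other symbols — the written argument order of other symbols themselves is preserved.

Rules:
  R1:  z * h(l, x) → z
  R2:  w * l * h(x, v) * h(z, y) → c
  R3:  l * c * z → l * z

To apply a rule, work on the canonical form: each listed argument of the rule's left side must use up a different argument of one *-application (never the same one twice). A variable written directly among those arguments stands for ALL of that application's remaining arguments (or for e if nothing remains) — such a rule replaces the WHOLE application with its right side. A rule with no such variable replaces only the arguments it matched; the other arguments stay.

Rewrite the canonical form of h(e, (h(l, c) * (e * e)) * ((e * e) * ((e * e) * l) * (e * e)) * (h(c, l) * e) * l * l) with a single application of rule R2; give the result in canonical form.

Canonical form:  h(e, h(c, l) * h(l, c) * l * l * l)
Apply R2:  consuming h(c, l), h(l, c), l;  v := l, w := l * l, x := c, y := c, z := l
Every leftover argument binds to the variable; the entire application is replaced.
New term:  h(e, c)

Answer: h(e, c)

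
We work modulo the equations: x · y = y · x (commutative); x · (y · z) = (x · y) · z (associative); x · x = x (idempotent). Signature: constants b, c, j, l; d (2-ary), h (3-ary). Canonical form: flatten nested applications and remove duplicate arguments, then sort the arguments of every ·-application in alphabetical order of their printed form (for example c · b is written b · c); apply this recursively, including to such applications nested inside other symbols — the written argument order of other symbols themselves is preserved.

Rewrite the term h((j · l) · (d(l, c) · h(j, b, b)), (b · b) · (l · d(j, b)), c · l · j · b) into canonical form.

Focus inside:  (j · l) · (d(l, c) · h(j, b, b))
Un-nest:  j · l · d(l, c) · h(j, b, b)
Order the arguments:  d(l, c) · h(j, b, b) · j · l
Put back:  h(d(l, c) · h(j, b, b) · j · l, b · d(j, b) · l, b · c · j · l)

Answer: h(d(l, c) · h(j, b, b) · j · l, b · d(j, b) · l, b · c · j · l)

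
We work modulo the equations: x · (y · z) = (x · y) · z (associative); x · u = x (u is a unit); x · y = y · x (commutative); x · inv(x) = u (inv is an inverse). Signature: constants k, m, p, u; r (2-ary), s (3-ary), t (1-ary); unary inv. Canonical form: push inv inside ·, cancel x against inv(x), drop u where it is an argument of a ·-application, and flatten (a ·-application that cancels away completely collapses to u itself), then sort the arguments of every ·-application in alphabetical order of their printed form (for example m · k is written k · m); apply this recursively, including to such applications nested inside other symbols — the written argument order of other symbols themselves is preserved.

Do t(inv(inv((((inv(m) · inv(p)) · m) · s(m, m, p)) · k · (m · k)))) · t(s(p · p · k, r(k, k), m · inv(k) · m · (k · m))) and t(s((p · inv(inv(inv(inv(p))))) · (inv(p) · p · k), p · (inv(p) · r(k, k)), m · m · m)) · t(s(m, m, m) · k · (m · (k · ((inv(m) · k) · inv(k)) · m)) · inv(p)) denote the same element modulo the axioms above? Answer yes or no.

Left:  t(inv(inv((((inv(m) · inv(p)) · m) · s(m, m, p)) · k · (m · k)))) · t(s(p · p · k, r(k, k), m · inv(k) · m · (k · m)))
  Push inv inside:  distribute inv over · and collapse double inv
  Collect:  t(inv(p) · k · k · m · s(m, m, p)) · t(s(k · p · p, r(k, k), m · m · m))
Right:  t(s((p · inv(inv(inv(inv(p))))) · (inv(p) · p · k), p · (inv(p) · r(k, k)), m · m · m)) · t(s(m, m, m) · k · (m · (k · ((inv(m) · k) · inv(k)) · m)) · inv(p))
  Push inv inside:  distribute inv over · and collapse double inv
  Combine occurrences:  t(s(k · p · p, r(k, k), m · m · m)) · t(inv(p) · k · k · m · s(m, m, m))
  Sort:  t(inv(p) · k · k · m · s(m, m, m)) · t(s(k · p · p, r(k, k), m · m · m))

Answer: no — t(inv(p) · k · k · m · s(m, m, p)) · t(s(k · p · p, r(k, k), m · m · m)) vs t(inv(p) · k · k · m · s(m, m, m)) · t(s(k · p · p, r(k, k), m · m · m))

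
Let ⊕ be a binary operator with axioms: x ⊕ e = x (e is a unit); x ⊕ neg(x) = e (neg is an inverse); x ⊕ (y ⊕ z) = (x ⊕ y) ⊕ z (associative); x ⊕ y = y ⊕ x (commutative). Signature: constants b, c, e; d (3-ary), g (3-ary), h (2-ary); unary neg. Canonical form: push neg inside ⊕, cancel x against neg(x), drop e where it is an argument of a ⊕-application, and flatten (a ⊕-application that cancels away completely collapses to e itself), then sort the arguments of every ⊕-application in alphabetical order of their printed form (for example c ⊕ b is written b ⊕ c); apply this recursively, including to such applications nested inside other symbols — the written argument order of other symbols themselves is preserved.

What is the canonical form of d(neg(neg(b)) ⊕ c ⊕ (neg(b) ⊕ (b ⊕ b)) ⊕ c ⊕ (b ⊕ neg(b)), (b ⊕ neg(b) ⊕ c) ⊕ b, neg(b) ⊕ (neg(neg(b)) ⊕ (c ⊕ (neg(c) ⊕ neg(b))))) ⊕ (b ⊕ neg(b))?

Push neg inside:  distribute neg over ⊕ and collapse double neg
Cancel:  b cancels
Collect terms:  d(b ⊕ b ⊕ c ⊕ c, b ⊕ c, neg(b))

Answer: d(b ⊕ b ⊕ c ⊕ c, b ⊕ c, neg(b))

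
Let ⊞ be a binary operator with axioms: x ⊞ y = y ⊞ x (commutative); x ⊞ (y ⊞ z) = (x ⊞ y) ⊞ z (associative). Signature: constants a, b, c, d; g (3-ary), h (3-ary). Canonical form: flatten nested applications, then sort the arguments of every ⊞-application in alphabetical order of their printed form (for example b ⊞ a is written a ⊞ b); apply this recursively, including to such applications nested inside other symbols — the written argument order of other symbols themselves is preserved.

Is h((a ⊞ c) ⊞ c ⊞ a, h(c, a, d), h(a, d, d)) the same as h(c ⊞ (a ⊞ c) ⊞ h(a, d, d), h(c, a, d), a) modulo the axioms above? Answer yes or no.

Left:  h((a ⊞ c) ⊞ c ⊞ a, h(c, a, d), h(a, d, d))
  Descend into:  (a ⊞ c) ⊞ c ⊞ a
  Merge nested applications:  a ⊞ c ⊞ c ⊞ a
  Sort:  a ⊞ a ⊞ c ⊞ c
  Put back:  h(a ⊞ a ⊞ c ⊞ c, h(c, a, d), h(a, d, d))
Right:  h(c ⊞ (a ⊞ c) ⊞ h(a, d, d), h(c, a, d), a)
  Work inside:  c ⊞ (a ⊞ c) ⊞ h(a, d, d)
  Merge nested applications:  c ⊞ a ⊞ c ⊞ h(a, d, d)
  Order the arguments:  a ⊞ c ⊞ c ⊞ h(a, d, d)
  Rebuild:  h(a ⊞ c ⊞ c ⊞ h(a, d, d), h(c, a, d), a)

Answer: no — h(a ⊞ a ⊞ c ⊞ c, h(c, a, d), h(a, d, d)) vs h(a ⊞ c ⊞ c ⊞ h(a, d, d), h(c, a, d), a)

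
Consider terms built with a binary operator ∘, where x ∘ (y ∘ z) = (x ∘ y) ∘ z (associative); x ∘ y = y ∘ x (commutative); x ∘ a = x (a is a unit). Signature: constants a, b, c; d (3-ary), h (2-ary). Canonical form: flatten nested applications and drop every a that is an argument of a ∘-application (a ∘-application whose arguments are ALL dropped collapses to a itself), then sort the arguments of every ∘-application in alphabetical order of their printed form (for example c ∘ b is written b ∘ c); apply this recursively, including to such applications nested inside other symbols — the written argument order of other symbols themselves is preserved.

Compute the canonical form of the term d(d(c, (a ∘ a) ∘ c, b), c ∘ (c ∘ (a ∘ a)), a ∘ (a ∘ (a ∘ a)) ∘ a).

Answer: d(d(c, c, b), c ∘ c, a)

Derivation:
Work inside:  a ∘ (a ∘ (a ∘ a)) ∘ a
Flatten:  a ∘ a ∘ a ∘ a ∘ a
Unit:  drop a (×5)
Sort arguments:  a
Rebuild:  d(d(c, c, b), c ∘ c, a)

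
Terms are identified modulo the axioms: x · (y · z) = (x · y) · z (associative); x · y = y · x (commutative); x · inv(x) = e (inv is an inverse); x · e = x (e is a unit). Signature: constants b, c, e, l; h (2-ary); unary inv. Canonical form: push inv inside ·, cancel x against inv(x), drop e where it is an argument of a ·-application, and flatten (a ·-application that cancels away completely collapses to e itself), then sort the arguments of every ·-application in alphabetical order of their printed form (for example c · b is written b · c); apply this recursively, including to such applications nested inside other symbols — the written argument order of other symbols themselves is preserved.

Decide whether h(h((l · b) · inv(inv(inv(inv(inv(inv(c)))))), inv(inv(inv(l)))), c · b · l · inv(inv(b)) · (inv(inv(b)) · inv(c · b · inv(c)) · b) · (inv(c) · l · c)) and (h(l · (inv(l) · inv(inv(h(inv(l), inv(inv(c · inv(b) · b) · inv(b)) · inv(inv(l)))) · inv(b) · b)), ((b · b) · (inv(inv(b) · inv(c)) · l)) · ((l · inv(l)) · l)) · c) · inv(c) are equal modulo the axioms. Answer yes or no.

Answer: no — h(h(b · c · l, inv(l)), b · b · b · c · l · l) vs h(h(inv(l), b · c · l), b · b · b · c · l · l)

Derivation:
Left:  h(h((l · b) · inv(inv(inv(inv(inv(inv(c)))))), inv(inv(inv(l)))), c · b · l · inv(inv(b)) · (inv(inv(b)) · inv(c · b · inv(c)) · b) · (inv(c) · l · c))
  Descend into:  c · b · l · inv(inv(b)) · (inv(inv(b)) · inv(c · b · inv(c)) · b) · (inv(c) · l · c)
  Push inv inside:  distribute inv over · and collapse double inv
  Combine occurrences:  c · b · b · b · l · l
  Sort arguments:  b · b · b · c · l · l
  Reassemble:  h(h(b · c · l, inv(l)), b · b · b · c · l · l)
Right:  (h(l · (inv(l) · inv(inv(h(inv(l), inv(inv(c · inv(b) · b) · inv(b)) · inv(inv(l)))) · inv(b) · b)), ((b · b) · (inv(inv(b) · inv(c)) · l)) · ((l · inv(l)) · l)) · c) · inv(c)
  Push inv inside:  distribute inv over · and collapse double inv
  Cancel inverse pairs:  c cancels
  Collect terms:  h(h(inv(l), b · c · l), b · b · b · c · l · l)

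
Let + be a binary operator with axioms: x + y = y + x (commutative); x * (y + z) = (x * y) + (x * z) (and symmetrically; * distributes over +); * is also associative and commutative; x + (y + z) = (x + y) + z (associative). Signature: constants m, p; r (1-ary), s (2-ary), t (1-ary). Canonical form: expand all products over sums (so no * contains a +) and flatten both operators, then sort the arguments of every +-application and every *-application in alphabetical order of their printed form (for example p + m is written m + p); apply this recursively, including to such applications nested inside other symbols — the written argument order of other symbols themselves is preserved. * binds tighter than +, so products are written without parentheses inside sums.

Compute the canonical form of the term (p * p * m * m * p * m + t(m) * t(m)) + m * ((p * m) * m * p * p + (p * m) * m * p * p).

Expand:  m * m * m * p * p * p + t(m) * t(m) + m * m * m * p * p * p + m * m * m * p * p * p
Order the arguments:  m * m * m * p * p * p + m * m * m * p * p * p + m * m * m * p * p * p + t(m) * t(m)

Answer: m * m * m * p * p * p + m * m * m * p * p * p + m * m * m * p * p * p + t(m) * t(m)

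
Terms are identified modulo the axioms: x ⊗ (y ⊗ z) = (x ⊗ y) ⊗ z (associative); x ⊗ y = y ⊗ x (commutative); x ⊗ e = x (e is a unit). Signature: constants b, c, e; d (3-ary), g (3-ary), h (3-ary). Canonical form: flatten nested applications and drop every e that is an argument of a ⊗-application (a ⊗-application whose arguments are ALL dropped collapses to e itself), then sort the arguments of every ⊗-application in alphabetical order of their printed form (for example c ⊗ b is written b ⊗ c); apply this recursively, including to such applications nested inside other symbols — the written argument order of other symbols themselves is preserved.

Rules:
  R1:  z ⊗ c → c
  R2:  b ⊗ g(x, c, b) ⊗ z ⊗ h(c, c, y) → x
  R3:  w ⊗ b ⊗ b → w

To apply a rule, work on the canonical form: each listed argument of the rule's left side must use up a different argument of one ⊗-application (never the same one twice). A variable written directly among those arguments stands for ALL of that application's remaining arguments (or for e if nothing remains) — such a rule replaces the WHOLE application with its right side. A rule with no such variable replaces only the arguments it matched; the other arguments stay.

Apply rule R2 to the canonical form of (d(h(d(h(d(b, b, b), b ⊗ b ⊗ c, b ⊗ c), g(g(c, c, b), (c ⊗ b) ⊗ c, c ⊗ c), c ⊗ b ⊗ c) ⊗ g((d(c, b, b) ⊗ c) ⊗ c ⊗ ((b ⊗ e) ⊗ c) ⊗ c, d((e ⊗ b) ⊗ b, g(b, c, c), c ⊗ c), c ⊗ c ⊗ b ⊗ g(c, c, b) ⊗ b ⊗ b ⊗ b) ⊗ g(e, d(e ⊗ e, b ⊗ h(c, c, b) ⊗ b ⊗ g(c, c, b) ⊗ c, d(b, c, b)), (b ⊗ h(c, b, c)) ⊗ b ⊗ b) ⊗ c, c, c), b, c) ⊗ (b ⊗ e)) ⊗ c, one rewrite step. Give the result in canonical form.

Answer: b ⊗ c ⊗ d(h(c ⊗ d(h(d(b, b, b), b ⊗ b ⊗ c, b ⊗ c), g(g(c, c, b), b ⊗ c ⊗ c, c ⊗ c), b ⊗ c ⊗ c) ⊗ g(b ⊗ c ⊗ c ⊗ c ⊗ c ⊗ d(c, b, b), d(b ⊗ b, g(b, c, c), c ⊗ c), b ⊗ b ⊗ b ⊗ b ⊗ c ⊗ c ⊗ g(c, c, b)) ⊗ g(e, d(e, c, d(b, c, b)), b ⊗ b ⊗ b ⊗ h(c, b, c)), c, c), b, c)

Derivation:
Canonical form:  b ⊗ c ⊗ d(h(c ⊗ d(h(d(b, b, b), b ⊗ b ⊗ c, b ⊗ c), g(g(c, c, b), b ⊗ c ⊗ c, c ⊗ c), b ⊗ c ⊗ c) ⊗ g(b ⊗ c ⊗ c ⊗ c ⊗ c ⊗ d(c, b, b), d(b ⊗ b, g(b, c, c), c ⊗ c), b ⊗ b ⊗ b ⊗ b ⊗ c ⊗ c ⊗ g(c, c, b)) ⊗ g(e, d(e, b ⊗ b ⊗ c ⊗ g(c, c, b) ⊗ h(c, c, b), d(b, c, b)), b ⊗ b ⊗ b ⊗ h(c, b, c)), c, c), b, c)
Apply R2:  consuming b, g(c, c, b), h(c, c, b);  x := c, y := b, z := b ⊗ c
The variable takes the whole remainder — replace the entire application.
New term:  b ⊗ c ⊗ d(h(c ⊗ d(h(d(b, b, b), b ⊗ b ⊗ c, b ⊗ c), g(g(c, c, b), b ⊗ c ⊗ c, c ⊗ c), b ⊗ c ⊗ c) ⊗ g(b ⊗ c ⊗ c ⊗ c ⊗ c ⊗ d(c, b, b), d(b ⊗ b, g(b, c, c), c ⊗ c), b ⊗ b ⊗ b ⊗ b ⊗ c ⊗ c ⊗ g(c, c, b)) ⊗ g(e, d(e, c, d(b, c, b)), b ⊗ b ⊗ b ⊗ h(c, b, c)), c, c), b, c)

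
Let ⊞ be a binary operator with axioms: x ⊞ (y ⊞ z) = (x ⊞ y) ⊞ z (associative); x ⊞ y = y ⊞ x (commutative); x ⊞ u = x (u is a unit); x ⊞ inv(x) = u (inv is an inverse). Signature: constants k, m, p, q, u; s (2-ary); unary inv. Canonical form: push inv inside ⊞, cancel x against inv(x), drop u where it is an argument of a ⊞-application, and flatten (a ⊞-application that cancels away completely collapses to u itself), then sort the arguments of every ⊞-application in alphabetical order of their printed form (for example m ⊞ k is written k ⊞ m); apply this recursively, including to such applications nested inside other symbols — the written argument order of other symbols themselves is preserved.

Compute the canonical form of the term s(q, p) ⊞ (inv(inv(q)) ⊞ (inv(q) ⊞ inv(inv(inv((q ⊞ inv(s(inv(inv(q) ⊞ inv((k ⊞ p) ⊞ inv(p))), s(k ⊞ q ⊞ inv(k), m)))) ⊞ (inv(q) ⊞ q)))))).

Push inv inside:  distribute inv over ⊞ and collapse double inv
Collect:  s(q, p) ⊞ inv(q) ⊞ s(k ⊞ q, s(q, m))
Sort arguments:  inv(q) ⊞ s(k ⊞ q, s(q, m)) ⊞ s(q, p)

Answer: inv(q) ⊞ s(k ⊞ q, s(q, m)) ⊞ s(q, p)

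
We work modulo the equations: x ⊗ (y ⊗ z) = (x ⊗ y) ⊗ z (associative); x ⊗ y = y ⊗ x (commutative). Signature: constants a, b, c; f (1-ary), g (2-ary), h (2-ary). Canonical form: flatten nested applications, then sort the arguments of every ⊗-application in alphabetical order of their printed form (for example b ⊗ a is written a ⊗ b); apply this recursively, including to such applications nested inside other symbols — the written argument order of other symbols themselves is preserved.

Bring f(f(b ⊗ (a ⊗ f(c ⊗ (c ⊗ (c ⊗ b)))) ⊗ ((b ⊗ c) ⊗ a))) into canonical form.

Focus inside:  b ⊗ (a ⊗ f(c ⊗ (c ⊗ (c ⊗ b)))) ⊗ ((b ⊗ c) ⊗ a)
Un-nest:  b ⊗ a ⊗ f(c ⊗ (c ⊗ (c ⊗ b))) ⊗ b ⊗ c ⊗ a
Canonicalize subterm:  f(c ⊗ (c ⊗ (c ⊗ b)))  →  f(b ⊗ c ⊗ c ⊗ c)
Sort:  a ⊗ a ⊗ b ⊗ b ⊗ c ⊗ f(b ⊗ c ⊗ c ⊗ c)
Reassemble:  f(f(a ⊗ a ⊗ b ⊗ b ⊗ c ⊗ f(b ⊗ c ⊗ c ⊗ c)))

Answer: f(f(a ⊗ a ⊗ b ⊗ b ⊗ c ⊗ f(b ⊗ c ⊗ c ⊗ c)))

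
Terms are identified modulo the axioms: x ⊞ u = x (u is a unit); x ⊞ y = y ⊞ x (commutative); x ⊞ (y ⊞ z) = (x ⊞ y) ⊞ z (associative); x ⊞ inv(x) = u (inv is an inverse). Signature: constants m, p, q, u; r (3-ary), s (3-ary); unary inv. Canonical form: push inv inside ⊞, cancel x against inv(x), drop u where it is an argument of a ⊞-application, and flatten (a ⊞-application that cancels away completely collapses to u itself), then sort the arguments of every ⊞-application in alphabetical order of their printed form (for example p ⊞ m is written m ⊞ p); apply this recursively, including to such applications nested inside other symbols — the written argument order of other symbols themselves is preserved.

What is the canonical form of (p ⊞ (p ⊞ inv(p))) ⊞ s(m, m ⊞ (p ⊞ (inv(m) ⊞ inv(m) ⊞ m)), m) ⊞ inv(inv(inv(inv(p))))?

Push inv inside:  distribute inv over ⊞ and collapse double inv
Collect:  p ⊞ p ⊞ s(m, p, m)

Answer: p ⊞ p ⊞ s(m, p, m)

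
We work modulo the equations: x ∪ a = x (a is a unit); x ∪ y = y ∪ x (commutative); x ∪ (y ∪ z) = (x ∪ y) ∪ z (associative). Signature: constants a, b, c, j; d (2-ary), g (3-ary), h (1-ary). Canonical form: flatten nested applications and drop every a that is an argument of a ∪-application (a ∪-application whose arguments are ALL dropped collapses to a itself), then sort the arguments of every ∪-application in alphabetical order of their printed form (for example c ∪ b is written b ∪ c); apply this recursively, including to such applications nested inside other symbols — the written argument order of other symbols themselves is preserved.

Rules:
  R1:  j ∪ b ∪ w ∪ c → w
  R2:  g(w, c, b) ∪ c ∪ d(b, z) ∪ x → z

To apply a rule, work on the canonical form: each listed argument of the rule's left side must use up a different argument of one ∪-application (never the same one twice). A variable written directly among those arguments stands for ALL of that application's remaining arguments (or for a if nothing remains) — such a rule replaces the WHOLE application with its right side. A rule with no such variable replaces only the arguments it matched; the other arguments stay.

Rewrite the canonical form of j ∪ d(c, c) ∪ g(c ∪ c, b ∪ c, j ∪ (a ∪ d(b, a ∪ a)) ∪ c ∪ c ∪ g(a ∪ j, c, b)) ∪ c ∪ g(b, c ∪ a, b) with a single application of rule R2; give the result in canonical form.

Canonical form:  c ∪ d(c, c) ∪ g(b, c, b) ∪ g(c ∪ c, b ∪ c, c ∪ c ∪ d(b, a) ∪ g(j, c, b) ∪ j) ∪ j
R2 matches:  uses c, d(b, a), g(j, c, b);  w := j, x := c ∪ j, z := a
Every leftover argument binds to the variable; the entire application is replaced.
New term:  c ∪ d(c, c) ∪ g(b, c, b) ∪ g(c ∪ c, b ∪ c, a) ∪ j

Answer: c ∪ d(c, c) ∪ g(b, c, b) ∪ g(c ∪ c, b ∪ c, a) ∪ j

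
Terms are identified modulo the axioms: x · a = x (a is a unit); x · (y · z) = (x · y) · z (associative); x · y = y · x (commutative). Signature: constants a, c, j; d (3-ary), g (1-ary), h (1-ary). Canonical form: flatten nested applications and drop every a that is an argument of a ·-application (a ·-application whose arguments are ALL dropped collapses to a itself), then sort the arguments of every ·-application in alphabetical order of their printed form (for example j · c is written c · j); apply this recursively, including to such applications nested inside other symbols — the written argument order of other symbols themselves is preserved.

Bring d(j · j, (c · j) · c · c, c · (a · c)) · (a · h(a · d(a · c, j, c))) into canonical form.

Merge nested applications:  d(j · j, (c · j) · c · c, c · (a · c)) · a · h(a · d(a · c, j, c))
Simplify inside:  d(j · j, (c · j) · c · c, c · (a · c))  →  d(j · j, c · c · c · j, c · c)
Inside:  h(a · d(a · c, j, c))  →  h(d(c, j, c))
Drop the unit:  drop a
Sort:  d(j · j, c · c · c · j, c · c) · h(d(c, j, c))

Answer: d(j · j, c · c · c · j, c · c) · h(d(c, j, c))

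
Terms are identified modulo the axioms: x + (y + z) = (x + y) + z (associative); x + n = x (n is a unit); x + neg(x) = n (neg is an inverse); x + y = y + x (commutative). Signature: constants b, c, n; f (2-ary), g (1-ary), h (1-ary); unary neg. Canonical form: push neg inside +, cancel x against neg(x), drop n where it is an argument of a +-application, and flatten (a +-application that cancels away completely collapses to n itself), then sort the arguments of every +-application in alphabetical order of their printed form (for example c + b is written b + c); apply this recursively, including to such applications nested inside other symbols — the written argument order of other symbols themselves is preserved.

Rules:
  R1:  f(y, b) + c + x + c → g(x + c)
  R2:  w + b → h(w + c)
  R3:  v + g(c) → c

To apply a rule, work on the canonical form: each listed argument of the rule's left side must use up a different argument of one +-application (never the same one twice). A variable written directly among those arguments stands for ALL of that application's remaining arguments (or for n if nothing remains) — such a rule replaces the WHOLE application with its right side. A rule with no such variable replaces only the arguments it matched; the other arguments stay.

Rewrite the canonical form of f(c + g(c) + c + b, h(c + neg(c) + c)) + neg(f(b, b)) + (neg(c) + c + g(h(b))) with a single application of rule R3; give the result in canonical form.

Canonical form:  f(b + c + c + g(c), h(c)) + g(h(b)) + neg(f(b, b))
R3 matches:  uses g(c);  v := b + c + c
The extension variable absorbs all remaining arguments, so the whole application is rewritten.
Giving:  f(c, h(c)) + g(h(b)) + neg(f(b, b))

Answer: f(c, h(c)) + g(h(b)) + neg(f(b, b))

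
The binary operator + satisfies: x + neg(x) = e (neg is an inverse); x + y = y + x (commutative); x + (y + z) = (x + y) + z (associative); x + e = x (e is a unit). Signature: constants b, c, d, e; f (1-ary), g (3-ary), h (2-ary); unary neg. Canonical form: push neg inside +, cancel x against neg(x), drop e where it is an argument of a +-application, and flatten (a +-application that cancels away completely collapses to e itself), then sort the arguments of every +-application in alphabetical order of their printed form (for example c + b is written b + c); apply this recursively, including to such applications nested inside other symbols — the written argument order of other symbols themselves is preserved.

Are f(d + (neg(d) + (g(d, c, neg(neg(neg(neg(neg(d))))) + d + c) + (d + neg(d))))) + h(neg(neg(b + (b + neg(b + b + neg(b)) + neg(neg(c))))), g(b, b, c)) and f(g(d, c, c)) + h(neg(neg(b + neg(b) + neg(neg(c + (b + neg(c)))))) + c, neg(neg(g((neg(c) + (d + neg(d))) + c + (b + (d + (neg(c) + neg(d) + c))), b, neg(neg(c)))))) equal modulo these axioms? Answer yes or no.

Answer: yes — both canonical forms are f(g(d, c, c)) + h(b + c, g(b, b, c))

Derivation:
Left:  f(d + (neg(d) + (g(d, c, neg(neg(neg(neg(neg(d))))) + d + c) + (d + neg(d))))) + h(neg(neg(b + (b + neg(b + b + neg(b)) + neg(neg(c))))), g(b, b, c))
  Push neg inside:  distribute neg over + and collapse double neg
  Combine occurrences:  f(g(d, c, c)) + h(b + c, g(b, b, c))
Right:  f(g(d, c, c)) + h(neg(neg(b + neg(b) + neg(neg(c + (b + neg(c)))))) + c, neg(neg(g((neg(c) + (d + neg(d))) + c + (b + (d + (neg(c) + neg(d) + c))), b, neg(neg(c))))))
  Push neg inside:  distribute neg over + and collapse double neg
  Combine occurrences:  f(g(d, c, c)) + h(b + c, g(b, b, c))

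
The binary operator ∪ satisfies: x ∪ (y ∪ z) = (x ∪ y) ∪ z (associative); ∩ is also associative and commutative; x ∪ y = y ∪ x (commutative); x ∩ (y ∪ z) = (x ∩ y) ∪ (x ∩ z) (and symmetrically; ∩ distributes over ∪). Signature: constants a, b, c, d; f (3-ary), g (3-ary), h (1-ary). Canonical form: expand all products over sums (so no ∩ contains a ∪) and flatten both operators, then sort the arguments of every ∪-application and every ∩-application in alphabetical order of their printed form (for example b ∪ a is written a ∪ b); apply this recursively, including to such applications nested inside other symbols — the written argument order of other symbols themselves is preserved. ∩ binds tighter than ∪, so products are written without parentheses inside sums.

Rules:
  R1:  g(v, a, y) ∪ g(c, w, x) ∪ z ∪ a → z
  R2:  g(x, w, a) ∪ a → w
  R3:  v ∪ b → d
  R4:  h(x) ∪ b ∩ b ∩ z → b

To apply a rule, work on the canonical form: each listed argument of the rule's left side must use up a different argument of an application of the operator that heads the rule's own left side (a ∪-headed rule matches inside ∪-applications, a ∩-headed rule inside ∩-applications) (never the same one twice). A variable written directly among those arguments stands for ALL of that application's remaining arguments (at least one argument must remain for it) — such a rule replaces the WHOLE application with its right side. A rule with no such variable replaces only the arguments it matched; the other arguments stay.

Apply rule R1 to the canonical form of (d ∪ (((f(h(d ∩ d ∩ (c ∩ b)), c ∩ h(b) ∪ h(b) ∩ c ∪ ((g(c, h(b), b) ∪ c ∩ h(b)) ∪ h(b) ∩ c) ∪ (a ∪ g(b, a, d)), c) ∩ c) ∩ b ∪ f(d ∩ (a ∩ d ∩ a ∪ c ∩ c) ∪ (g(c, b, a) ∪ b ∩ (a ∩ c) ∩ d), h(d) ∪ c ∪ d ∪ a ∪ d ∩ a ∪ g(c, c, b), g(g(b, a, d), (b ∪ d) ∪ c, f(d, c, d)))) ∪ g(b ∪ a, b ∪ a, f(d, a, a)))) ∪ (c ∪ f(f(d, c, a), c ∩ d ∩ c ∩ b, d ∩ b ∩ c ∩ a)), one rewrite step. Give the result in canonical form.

Canonical form:  b ∩ c ∩ f(h(b ∩ c ∩ d ∩ d), a ∪ c ∩ h(b) ∪ c ∩ h(b) ∪ c ∩ h(b) ∪ c ∩ h(b) ∪ g(b, a, d) ∪ g(c, h(b), b), c) ∪ c ∪ d ∪ f(a ∩ a ∩ d ∩ d ∪ a ∩ b ∩ c ∩ d ∪ c ∩ c ∩ d ∪ g(c, b, a), a ∪ a ∩ d ∪ c ∪ d ∪ g(c, c, b) ∪ h(d), g(g(b, a, d), b ∪ c ∪ d, f(d, c, d))) ∪ f(f(d, c, a), b ∩ c ∩ c ∩ d, a ∩ b ∩ c ∩ d) ∪ g(a ∪ b, a ∪ b, f(d, a, a))
Apply R1:  consuming a, g(b, a, d), g(c, h(b), b);  v := b, w := h(b), x := b, y := d, z := c ∩ h(b) ∪ c ∩ h(b) ∪ c ∩ h(b) ∪ c ∩ h(b)
The variable takes the whole remainder — replace the entire application.
Result:  b ∩ c ∩ f(h(b ∩ c ∩ d ∩ d), c ∩ h(b) ∪ c ∩ h(b) ∪ c ∩ h(b) ∪ c ∩ h(b), c) ∪ c ∪ d ∪ f(a ∩ a ∩ d ∩ d ∪ a ∩ b ∩ c ∩ d ∪ c ∩ c ∩ d ∪ g(c, b, a), a ∪ a ∩ d ∪ c ∪ d ∪ g(c, c, b) ∪ h(d), g(g(b, a, d), b ∪ c ∪ d, f(d, c, d))) ∪ f(f(d, c, a), b ∩ c ∩ c ∩ d, a ∩ b ∩ c ∩ d) ∪ g(a ∪ b, a ∪ b, f(d, a, a))

Answer: b ∩ c ∩ f(h(b ∩ c ∩ d ∩ d), c ∩ h(b) ∪ c ∩ h(b) ∪ c ∩ h(b) ∪ c ∩ h(b), c) ∪ c ∪ d ∪ f(a ∩ a ∩ d ∩ d ∪ a ∩ b ∩ c ∩ d ∪ c ∩ c ∩ d ∪ g(c, b, a), a ∪ a ∩ d ∪ c ∪ d ∪ g(c, c, b) ∪ h(d), g(g(b, a, d), b ∪ c ∪ d, f(d, c, d))) ∪ f(f(d, c, a), b ∩ c ∩ c ∩ d, a ∩ b ∩ c ∩ d) ∪ g(a ∪ b, a ∪ b, f(d, a, a))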